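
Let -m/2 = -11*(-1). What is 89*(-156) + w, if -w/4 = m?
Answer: -13796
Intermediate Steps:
m = -22 (m = -(-22)*(-1) = -2*11 = -22)
w = 88 (w = -4*(-22) = 88)
89*(-156) + w = 89*(-156) + 88 = -13884 + 88 = -13796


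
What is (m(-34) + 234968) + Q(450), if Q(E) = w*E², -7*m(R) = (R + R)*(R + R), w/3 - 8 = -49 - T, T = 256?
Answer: -1261352348/7 ≈ -1.8019e+8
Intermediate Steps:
w = -891 (w = 24 + 3*(-49 - 1*256) = 24 + 3*(-49 - 256) = 24 + 3*(-305) = 24 - 915 = -891)
m(R) = -4*R²/7 (m(R) = -(R + R)*(R + R)/7 = -2*R*2*R/7 = -4*R²/7)
Q(E) = -891*E²
(m(-34) + 234968) + Q(450) = (-4/7*(-34)² + 234968) - 891*450² = (-4/7*1156 + 234968) - 891*202500 = (-4624/7 + 234968) - 180427500 = 1640152/7 - 180427500 = -1261352348/7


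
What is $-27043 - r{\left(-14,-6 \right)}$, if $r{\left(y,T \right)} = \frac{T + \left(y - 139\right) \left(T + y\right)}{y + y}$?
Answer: $- \frac{377075}{14} \approx -26934.0$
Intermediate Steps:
$r{\left(y,T \right)} = \frac{T + \left(-139 + y\right) \left(T + y\right)}{2 y}$
$-27043 - r{\left(-14,-6 \right)} = -27043 - \frac{\left(-138\right) \left(-6\right) - 14 \left(-139 - 6 - 14\right)}{2 \left(-14\right)} = -27043 - \frac{1}{2} \left(- \frac{1}{14}\right) \left(828 - -2226\right) = -27043 - \frac{1}{2} \left(- \frac{1}{14}\right) \left(828 + 2226\right) = -27043 - \frac{1}{2} \left(- \frac{1}{14}\right) 3054 = -27043 - - \frac{1527}{14} = -27043 + \frac{1527}{14} = - \frac{377075}{14}$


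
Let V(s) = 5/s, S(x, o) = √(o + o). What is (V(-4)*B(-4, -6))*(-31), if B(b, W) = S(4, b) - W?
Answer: 465/2 + 155*I*√2/2 ≈ 232.5 + 109.6*I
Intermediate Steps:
S(x, o) = √2*√o (S(x, o) = √(2*o) = √2*√o)
B(b, W) = -W + √2*√b (B(b, W) = √2*√b - W = -W + √2*√b)
(V(-4)*B(-4, -6))*(-31) = ((5/(-4))*(-1*(-6) + √2*√(-4)))*(-31) = ((5*(-¼))*(6 + √2*(2*I)))*(-31) = -5*(6 + 2*I*√2)/4*(-31) = (-15/2 - 5*I*√2/2)*(-31) = 465/2 + 155*I*√2/2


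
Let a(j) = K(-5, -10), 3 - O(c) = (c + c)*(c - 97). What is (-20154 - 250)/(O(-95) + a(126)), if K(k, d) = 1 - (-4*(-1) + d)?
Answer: 10202/18235 ≈ 0.55947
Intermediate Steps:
O(c) = 3 - 2*c*(-97 + c) (O(c) = 3 - (c + c)*(c - 97) = 3 - 2*c*(-97 + c))
K(k, d) = -3 - d (K(k, d) = 1 - (4 + d) = 1 + (-4 - d) = -3 - d)
a(j) = 7 (a(j) = -3 - 1*(-10) = -3 + 10 = 7)
(-20154 - 250)/(O(-95) + a(126)) = (-20154 - 250)/((3 - 2*(-95)² + 194*(-95)) + 7) = -20404/((3 - 2*9025 - 18430) + 7) = -20404/((3 - 18050 - 18430) + 7) = -20404/(-36477 + 7) = -20404/(-36470) = -20404*(-1/36470) = 10202/18235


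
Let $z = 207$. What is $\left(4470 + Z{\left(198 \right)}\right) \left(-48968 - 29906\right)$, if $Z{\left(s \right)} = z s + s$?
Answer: $-3600913596$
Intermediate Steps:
$Z{\left(s \right)} = 208 s$ ($Z{\left(s \right)} = 207 s + s = 208 s$)
$\left(4470 + Z{\left(198 \right)}\right) \left(-48968 - 29906\right) = \left(4470 + 208 \cdot 198\right) \left(-48968 - 29906\right) = \left(4470 + 41184\right) \left(-78874\right) = 45654 \left(-78874\right) = -3600913596$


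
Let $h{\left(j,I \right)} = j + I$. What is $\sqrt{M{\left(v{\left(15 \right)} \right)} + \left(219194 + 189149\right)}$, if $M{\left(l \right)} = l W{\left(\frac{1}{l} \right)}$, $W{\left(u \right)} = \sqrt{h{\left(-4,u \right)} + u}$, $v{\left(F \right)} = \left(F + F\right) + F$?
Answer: $\sqrt{408343 + 3 i \sqrt{890}} \approx 639.02 + 0.07 i$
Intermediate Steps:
$h{\left(j,I \right)} = I + j$
$v{\left(F \right)} = 3 F$ ($v{\left(F \right)} = 2 F + F = 3 F$)
$W{\left(u \right)} = \sqrt{-4 + 2 u}$ ($W{\left(u \right)} = \sqrt{\left(u - 4\right) + u} = \sqrt{\left(-4 + u\right) + u} = \sqrt{-4 + 2 u}$)
$M{\left(l \right)} = l \sqrt{-4 + \frac{2}{l}}$
$\sqrt{M{\left(v{\left(15 \right)} \right)} + \left(219194 + 189149\right)} = \sqrt{3 \cdot 15 \sqrt{-4 + \frac{2}{3 \cdot 15}} + \left(219194 + 189149\right)} = \sqrt{45 \sqrt{-4 + \frac{2}{45}} + 408343} = \sqrt{45 \sqrt{- \frac{178}{45}} + 408343} = \sqrt{45 \frac{i \sqrt{890}}{15} + 408343} = \sqrt{3 i \sqrt{890} + 408343} = \sqrt{408343 + 3 i \sqrt{890}}$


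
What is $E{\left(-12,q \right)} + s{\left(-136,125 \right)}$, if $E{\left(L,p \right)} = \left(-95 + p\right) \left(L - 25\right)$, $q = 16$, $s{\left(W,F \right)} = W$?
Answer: $2787$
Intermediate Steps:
$E{\left(L,p \right)} = \left(-95 + p\right) \left(-25 + L\right)$
$E{\left(-12,q \right)} + s{\left(-136,125 \right)} = \left(2375 - -1140 - 400 - 192\right) - 136 = \left(2375 + 1140 - 400 - 192\right) - 136 = 2923 - 136 = 2787$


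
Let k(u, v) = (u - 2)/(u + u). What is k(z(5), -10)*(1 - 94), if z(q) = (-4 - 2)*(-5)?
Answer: -217/5 ≈ -43.400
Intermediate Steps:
z(q) = 30 (z(q) = -6*(-5) = 30)
k(u, v) = (-2 + u)/(2*u) (k(u, v) = (-2 + u)/((2*u)) = (-2 + u)*(1/(2*u)) = (-2 + u)/(2*u))
k(z(5), -10)*(1 - 94) = ((½)*(-2 + 30)/30)*(1 - 94) = ((½)*(1/30)*28)*(-93) = (7/15)*(-93) = -217/5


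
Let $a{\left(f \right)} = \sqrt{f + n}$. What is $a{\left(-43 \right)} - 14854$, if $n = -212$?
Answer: $-14854 + i \sqrt{255} \approx -14854.0 + 15.969 i$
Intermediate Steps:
$a{\left(f \right)} = \sqrt{-212 + f}$ ($a{\left(f \right)} = \sqrt{f - 212} = \sqrt{-212 + f}$)
$a{\left(-43 \right)} - 14854 = \sqrt{-212 - 43} - 14854 = \sqrt{-255} - 14854 = i \sqrt{255} - 14854 = -14854 + i \sqrt{255}$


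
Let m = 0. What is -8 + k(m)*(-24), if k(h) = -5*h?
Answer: -8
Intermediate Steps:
-8 + k(m)*(-24) = -8 - 5*0*(-24) = -8 + 0*(-24) = -8 + 0 = -8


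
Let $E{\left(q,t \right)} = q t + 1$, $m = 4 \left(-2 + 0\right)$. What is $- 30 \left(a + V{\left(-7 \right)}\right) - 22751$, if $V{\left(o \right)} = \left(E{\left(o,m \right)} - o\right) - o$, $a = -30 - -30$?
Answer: $-24881$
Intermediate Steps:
$a = 0$ ($a = -30 + 30 = 0$)
$m = -8$ ($m = 4 \left(-2\right) = -8$)
$E{\left(q,t \right)} = 1 + q t$
$V{\left(o \right)} = 1 - 10 o$ ($V{\left(o \right)} = \left(\left(1 + o \left(-8\right)\right) - o\right) - o = \left(\left(1 - 8 o\right) - o\right) - o = \left(1 - 9 o\right) - o = 1 - 10 o$)
$- 30 \left(a + V{\left(-7 \right)}\right) - 22751 = - 30 \left(0 + \left(1 - -70\right)\right) - 22751 = - 30 \left(0 + \left(1 + 70\right)\right) - 22751 = - 30 \left(0 + 71\right) - 22751 = \left(-30\right) 71 - 22751 = -2130 - 22751 = -24881$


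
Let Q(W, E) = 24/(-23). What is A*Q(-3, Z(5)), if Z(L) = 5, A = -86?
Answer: 2064/23 ≈ 89.739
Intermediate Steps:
Q(W, E) = -24/23 (Q(W, E) = 24*(-1/23) = -24/23)
A*Q(-3, Z(5)) = -86*(-24/23) = 2064/23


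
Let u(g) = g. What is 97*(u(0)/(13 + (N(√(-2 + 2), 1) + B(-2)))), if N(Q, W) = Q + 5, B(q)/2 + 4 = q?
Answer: 0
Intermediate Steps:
B(q) = -8 + 2*q
N(Q, W) = 5 + Q
97*(u(0)/(13 + (N(√(-2 + 2), 1) + B(-2)))) = 97*(0/(13 + ((5 + √(-2 + 2)) + (-8 + 2*(-2))))) = 97*(0/(13 + ((5 + √0) + (-8 - 4)))) = 97*(0/(13 + ((5 + 0) - 12))) = 97*(0/(13 + (5 - 12))) = 97*(0/(13 - 7)) = 97*(0/6) = 97*((⅙)*0) = 97*0 = 0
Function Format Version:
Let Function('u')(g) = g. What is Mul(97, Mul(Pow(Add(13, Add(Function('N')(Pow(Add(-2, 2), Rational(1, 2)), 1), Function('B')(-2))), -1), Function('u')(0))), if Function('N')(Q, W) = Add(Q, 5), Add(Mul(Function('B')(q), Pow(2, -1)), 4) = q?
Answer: 0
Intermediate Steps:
Function('B')(q) = Add(-8, Mul(2, q))
Function('N')(Q, W) = Add(5, Q)
Mul(97, Mul(Pow(Add(13, Add(Function('N')(Pow(Add(-2, 2), Rational(1, 2)), 1), Function('B')(-2))), -1), Function('u')(0))) = Mul(97, Mul(Pow(Add(13, Add(Add(5, Pow(Add(-2, 2), Rational(1, 2))), Add(-8, Mul(2, -2)))), -1), 0)) = Mul(97, Mul(Pow(Add(13, Add(Add(5, Pow(0, Rational(1, 2))), Add(-8, -4))), -1), 0)) = Mul(97, Mul(Pow(Add(13, Add(Add(5, 0), -12)), -1), 0)) = Mul(97, Mul(Pow(Add(13, Add(5, -12)), -1), 0)) = Mul(97, Mul(Pow(Add(13, -7), -1), 0)) = Mul(97, Mul(Pow(6, -1), 0)) = Mul(97, Mul(Rational(1, 6), 0)) = Mul(97, 0) = 0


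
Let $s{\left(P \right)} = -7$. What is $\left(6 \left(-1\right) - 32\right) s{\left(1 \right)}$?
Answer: $266$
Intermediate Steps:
$\left(6 \left(-1\right) - 32\right) s{\left(1 \right)} = \left(6 \left(-1\right) - 32\right) \left(-7\right) = \left(-6 - 32\right) \left(-7\right) = \left(-38\right) \left(-7\right) = 266$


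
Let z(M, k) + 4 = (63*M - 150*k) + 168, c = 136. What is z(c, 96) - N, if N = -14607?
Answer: 8939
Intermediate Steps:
z(M, k) = 164 - 150*k + 63*M (z(M, k) = -4 + ((63*M - 150*k) + 168) = -4 + ((-150*k + 63*M) + 168) = -4 + (168 - 150*k + 63*M) = 164 - 150*k + 63*M)
z(c, 96) - N = (164 - 150*96 + 63*136) - 1*(-14607) = (164 - 14400 + 8568) + 14607 = -5668 + 14607 = 8939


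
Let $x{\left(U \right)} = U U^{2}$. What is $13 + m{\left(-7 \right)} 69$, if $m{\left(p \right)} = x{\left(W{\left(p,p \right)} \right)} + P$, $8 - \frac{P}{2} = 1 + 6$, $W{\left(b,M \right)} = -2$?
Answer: $-401$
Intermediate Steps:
$P = 2$ ($P = 16 - 2 \left(1 + 6\right) = 16 - 14 = 2$)
$x{\left(U \right)} = U^{3}$
$m{\left(p \right)} = -6$ ($m{\left(p \right)} = \left(-2\right)^{3} + 2 = -8 + 2 = -6$)
$13 + m{\left(-7 \right)} 69 = 13 - 414 = -401$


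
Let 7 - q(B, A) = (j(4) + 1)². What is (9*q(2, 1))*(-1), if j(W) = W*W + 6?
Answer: 4698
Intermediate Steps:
j(W) = 6 + W² (j(W) = W² + 6 = 6 + W²)
q(B, A) = -522 (q(B, A) = 7 - ((6 + 4²) + 1)² = 7 - ((6 + 16) + 1)² = 7 - (22 + 1)² = 7 - 1*23² = 7 - 1*529 = 7 - 529 = -522)
(9*q(2, 1))*(-1) = (9*(-522))*(-1) = -4698*(-1) = 4698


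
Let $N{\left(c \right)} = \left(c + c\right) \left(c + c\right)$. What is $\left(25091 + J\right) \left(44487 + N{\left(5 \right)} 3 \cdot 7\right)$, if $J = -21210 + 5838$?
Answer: $452779053$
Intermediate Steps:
$J = -15372$
$N{\left(c \right)} = 4 c^{2}$ ($N{\left(c \right)} = 2 c 2 c = 4 c^{2}$)
$\left(25091 + J\right) \left(44487 + N{\left(5 \right)} 3 \cdot 7\right) = \left(25091 - 15372\right) \left(44487 + 4 \cdot 5^{2} \cdot 3 \cdot 7\right) = 9719 \left(44487 + 4 \cdot 25 \cdot 3 \cdot 7\right) = 9719 \left(44487 + 100 \cdot 3 \cdot 7\right) = 9719 \left(44487 + 300 \cdot 7\right) = 9719 \left(44487 + 2100\right) = 9719 \cdot 46587 = 452779053$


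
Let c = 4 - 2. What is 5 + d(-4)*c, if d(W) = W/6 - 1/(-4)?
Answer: 25/6 ≈ 4.1667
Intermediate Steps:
d(W) = 1/4 + W/6 (d(W) = W*(1/6) - 1*(-1/4) = W/6 + 1/4 = 1/4 + W/6)
c = 2
5 + d(-4)*c = 5 + (1/4 + (1/6)*(-4))*2 = 5 + (1/4 - 2/3)*2 = 5 - 5/12*2 = 5 - 5/6 = 25/6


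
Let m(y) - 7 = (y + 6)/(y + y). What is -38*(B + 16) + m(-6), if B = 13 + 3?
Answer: -1209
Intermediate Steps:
B = 16
m(y) = 7 + (6 + y)/(2*y) (m(y) = 7 + (y + 6)/(y + y) = 7 + (6 + y)/((2*y)) = 7 + (6 + y)*(1/(2*y)) = 7 + (6 + y)/(2*y))
-38*(B + 16) + m(-6) = -38*(16 + 16) + (15/2 + 3/(-6)) = -38*32 + (15/2 + 3*(-1/6)) = -1216 + (15/2 - 1/2) = -1216 + 7 = -1209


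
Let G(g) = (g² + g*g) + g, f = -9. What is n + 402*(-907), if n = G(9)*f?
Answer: -366153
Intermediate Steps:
G(g) = g + 2*g² (G(g) = (g² + g²) + g = 2*g² + g = g + 2*g²)
n = -1539 (n = (9*(1 + 2*9))*(-9) = (9*(1 + 18))*(-9) = (9*19)*(-9) = 171*(-9) = -1539)
n + 402*(-907) = -1539 + 402*(-907) = -1539 - 364614 = -366153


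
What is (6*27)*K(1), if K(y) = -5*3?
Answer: -2430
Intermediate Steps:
K(y) = -15
(6*27)*K(1) = (6*27)*(-15) = 162*(-15) = -2430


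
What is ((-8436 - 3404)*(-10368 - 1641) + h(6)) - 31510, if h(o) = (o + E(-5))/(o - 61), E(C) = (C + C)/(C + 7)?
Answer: 7818527749/55 ≈ 1.4216e+8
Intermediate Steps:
E(C) = 2*C/(7 + C) (E(C) = (2*C)/(7 + C) = 2*C/(7 + C))
h(o) = (-5 + o)/(-61 + o) (h(o) = (o + 2*(-5)/(7 - 5))/(o - 61) = (o + 2*(-5)/2)/(-61 + o) = (o + 2*(-5)*(1/2))/(-61 + o) = (o - 5)/(-61 + o) = (-5 + o)/(-61 + o))
((-8436 - 3404)*(-10368 - 1641) + h(6)) - 31510 = ((-8436 - 3404)*(-10368 - 1641) + (-5 + 6)/(-61 + 6)) - 31510 = (-11840*(-12009) + 1/(-55)) - 31510 = (142186560 - 1/55*1) - 31510 = (142186560 - 1/55) - 31510 = 7820260799/55 - 31510 = 7818527749/55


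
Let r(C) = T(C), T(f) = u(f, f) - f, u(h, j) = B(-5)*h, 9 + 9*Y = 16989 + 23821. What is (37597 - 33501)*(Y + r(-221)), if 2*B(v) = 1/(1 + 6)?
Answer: 1222801408/63 ≈ 1.9410e+7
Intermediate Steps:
B(v) = 1/14 (B(v) = 1/(2*(1 + 6)) = (½)/7 = (½)*(⅐) = 1/14)
Y = 40801/9 (Y = -1 + (16989 + 23821)/9 = -1 + (⅑)*40810 = -1 + 40810/9 = 40801/9 ≈ 4533.4)
u(h, j) = h/14
T(f) = -13*f/14 (T(f) = f/14 - f = -13*f/14)
r(C) = -13*C/14
(37597 - 33501)*(Y + r(-221)) = (37597 - 33501)*(40801/9 - 13/14*(-221)) = 4096*(40801/9 + 2873/14) = 4096*(597071/126) = 1222801408/63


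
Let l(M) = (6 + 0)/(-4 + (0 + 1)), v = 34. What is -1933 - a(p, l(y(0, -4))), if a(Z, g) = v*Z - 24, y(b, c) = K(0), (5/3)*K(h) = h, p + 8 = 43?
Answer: -3099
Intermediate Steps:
p = 35 (p = -8 + 43 = 35)
K(h) = 3*h/5
y(b, c) = 0 (y(b, c) = (⅗)*0 = 0)
l(M) = -2 (l(M) = 6/(-4 + 1) = 6/(-3) = 6*(-⅓) = -2)
a(Z, g) = -24 + 34*Z (a(Z, g) = 34*Z - 24 = -24 + 34*Z)
-1933 - a(p, l(y(0, -4))) = -1933 - (-24 + 34*35) = -1933 - (-24 + 1190) = -1933 - 1*1166 = -1933 - 1166 = -3099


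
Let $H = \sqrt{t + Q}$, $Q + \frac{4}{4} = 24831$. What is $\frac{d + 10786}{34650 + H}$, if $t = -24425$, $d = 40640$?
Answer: $\frac{4399780}{2964499} - \frac{5714 \sqrt{5}}{14822495} \approx 1.4833$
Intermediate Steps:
$Q = 24830$ ($Q = -1 + 24831 = 24830$)
$H = 9 \sqrt{5}$ ($H = \sqrt{-24425 + 24830} = \sqrt{405} = 9 \sqrt{5} \approx 20.125$)
$\frac{d + 10786}{34650 + H} = \frac{40640 + 10786}{34650 + 9 \sqrt{5}} = \frac{51426}{34650 + 9 \sqrt{5}}$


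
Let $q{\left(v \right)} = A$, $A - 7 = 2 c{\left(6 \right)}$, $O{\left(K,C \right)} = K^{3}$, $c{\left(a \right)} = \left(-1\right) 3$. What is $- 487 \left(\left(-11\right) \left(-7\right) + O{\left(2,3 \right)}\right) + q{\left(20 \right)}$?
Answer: $-41394$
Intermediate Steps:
$c{\left(a \right)} = -3$
$A = 1$ ($A = 7 + 2 \left(-3\right) = 7 - 6 = 1$)
$q{\left(v \right)} = 1$
$- 487 \left(\left(-11\right) \left(-7\right) + O{\left(2,3 \right)}\right) + q{\left(20 \right)} = - 487 \left(\left(-11\right) \left(-7\right) + 2^{3}\right) + 1 = - 487 \left(77 + 8\right) + 1 = \left(-487\right) 85 + 1 = -41395 + 1 = -41394$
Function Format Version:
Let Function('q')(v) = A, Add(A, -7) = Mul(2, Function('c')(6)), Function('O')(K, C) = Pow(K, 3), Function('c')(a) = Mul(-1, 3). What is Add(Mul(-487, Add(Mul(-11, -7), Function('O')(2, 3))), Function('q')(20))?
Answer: -41394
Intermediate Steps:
Function('c')(a) = -3
A = 1 (A = Add(7, Mul(2, -3)) = Add(7, -6) = 1)
Function('q')(v) = 1
Add(Mul(-487, Add(Mul(-11, -7), Function('O')(2, 3))), Function('q')(20)) = Add(Mul(-487, Add(Mul(-11, -7), Pow(2, 3))), 1) = Add(Mul(-487, Add(77, 8)), 1) = Add(Mul(-487, 85), 1) = Add(-41395, 1) = -41394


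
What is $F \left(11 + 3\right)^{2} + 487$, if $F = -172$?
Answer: $-33225$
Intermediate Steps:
$F \left(11 + 3\right)^{2} + 487 = - 172 \left(11 + 3\right)^{2} + 487 = - 172 \cdot 14^{2} + 487 = \left(-172\right) 196 + 487 = -33712 + 487 = -33225$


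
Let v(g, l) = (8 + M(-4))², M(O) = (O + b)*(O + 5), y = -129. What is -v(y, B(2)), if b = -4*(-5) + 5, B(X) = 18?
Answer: -841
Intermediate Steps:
b = 25 (b = 20 + 5 = 25)
M(O) = (5 + O)*(25 + O) (M(O) = (O + 25)*(O + 5) = (25 + O)*(5 + O) = (5 + O)*(25 + O))
v(g, l) = 841 (v(g, l) = (8 + (125 + (-4)² + 30*(-4)))² = (8 + (125 + 16 - 120))² = (8 + 21)² = 29² = 841)
-v(y, B(2)) = -1*841 = -841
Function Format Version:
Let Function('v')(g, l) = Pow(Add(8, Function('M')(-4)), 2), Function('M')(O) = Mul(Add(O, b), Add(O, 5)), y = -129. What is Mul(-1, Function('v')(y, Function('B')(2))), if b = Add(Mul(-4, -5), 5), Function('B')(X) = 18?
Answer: -841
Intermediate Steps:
b = 25 (b = Add(20, 5) = 25)
Function('M')(O) = Mul(Add(5, O), Add(25, O)) (Function('M')(O) = Mul(Add(O, 25), Add(O, 5)) = Mul(Add(25, O), Add(5, O)) = Mul(Add(5, O), Add(25, O)))
Function('v')(g, l) = 841 (Function('v')(g, l) = Pow(Add(8, Add(125, Pow(-4, 2), Mul(30, -4))), 2) = Pow(Add(8, Add(125, 16, -120)), 2) = Pow(Add(8, 21), 2) = Pow(29, 2) = 841)
Mul(-1, Function('v')(y, Function('B')(2))) = Mul(-1, 841) = -841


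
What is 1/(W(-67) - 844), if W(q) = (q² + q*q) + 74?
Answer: 1/8208 ≈ 0.00012183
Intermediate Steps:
W(q) = 74 + 2*q² (W(q) = (q² + q²) + 74 = 2*q² + 74 = 74 + 2*q²)
1/(W(-67) - 844) = 1/((74 + 2*(-67)²) - 844) = 1/((74 + 2*4489) - 844) = 1/((74 + 8978) - 844) = 1/(9052 - 844) = 1/8208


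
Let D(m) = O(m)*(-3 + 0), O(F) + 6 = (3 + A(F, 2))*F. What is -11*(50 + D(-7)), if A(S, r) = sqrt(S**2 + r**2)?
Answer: -1441 - 231*sqrt(53) ≈ -3122.7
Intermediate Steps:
O(F) = -6 + F*(3 + sqrt(4 + F**2)) (O(F) = -6 + (3 + sqrt(F**2 + 2**2))*F = -6 + (3 + sqrt(F**2 + 4))*F = -6 + (3 + sqrt(4 + F**2))*F = -6 + F*(3 + sqrt(4 + F**2)))
D(m) = 18 - 9*m - 3*m*sqrt(4 + m**2) (D(m) = (-6 + 3*m + m*sqrt(4 + m**2))*(-3 + 0) = (-6 + 3*m + m*sqrt(4 + m**2))*(-3) = 18 - 9*m - 3*m*sqrt(4 + m**2))
-11*(50 + D(-7)) = -11*(50 + (18 - 9*(-7) - 3*(-7)*sqrt(4 + (-7)**2))) = -11*(50 + (18 + 63 - 3*(-7)*sqrt(4 + 49))) = -11*(50 + (18 + 63 - 3*(-7)*sqrt(53))) = -11*(50 + (18 + 63 + 21*sqrt(53))) = -11*(50 + (81 + 21*sqrt(53))) = -11*(131 + 21*sqrt(53)) = -1441 - 231*sqrt(53)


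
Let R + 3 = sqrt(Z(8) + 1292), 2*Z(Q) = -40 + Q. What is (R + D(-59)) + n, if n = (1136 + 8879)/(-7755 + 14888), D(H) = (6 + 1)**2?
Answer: 338133/7133 + 2*sqrt(319) ≈ 83.125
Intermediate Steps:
D(H) = 49 (D(H) = 7**2 = 49)
Z(Q) = -20 + Q/2 (Z(Q) = (-40 + Q)/2 = -20 + Q/2)
R = -3 + 2*sqrt(319) (R = -3 + sqrt((-20 + (1/2)*8) + 1292) = -3 + sqrt((-20 + 4) + 1292) = -3 + sqrt(-16 + 1292) = -3 + sqrt(1276) = -3 + 2*sqrt(319) ≈ 32.721)
n = 10015/7133 ≈ 1.4040
(R + D(-59)) + n = ((-3 + 2*sqrt(319)) + 49) + 10015/7133 = (46 + 2*sqrt(319)) + 10015/7133 = 338133/7133 + 2*sqrt(319)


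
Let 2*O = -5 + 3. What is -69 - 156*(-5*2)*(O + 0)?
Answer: -1629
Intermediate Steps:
O = -1 (O = (-5 + 3)/2 = (½)*(-2) = -1)
-69 - 156*(-5*2)*(O + 0) = -69 - 156*(-5*2)*(-1 + 0) = -69 - (-1560)*(-1) = -69 - 156*10 = -69 - 1560 = -1629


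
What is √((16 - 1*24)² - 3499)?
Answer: I*√3435 ≈ 58.609*I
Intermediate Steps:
√((16 - 1*24)² - 3499) = √((16 - 24)² - 3499) = √((-8)² - 3499) = √(64 - 3499) = √(-3435) = I*√3435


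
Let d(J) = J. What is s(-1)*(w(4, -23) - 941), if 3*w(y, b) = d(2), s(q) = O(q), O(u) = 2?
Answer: -5642/3 ≈ -1880.7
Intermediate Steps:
s(q) = 2
w(y, b) = ⅔ (w(y, b) = (⅓)*2 = ⅔)
s(-1)*(w(4, -23) - 941) = 2*(⅔ - 941) = 2*(-2821/3) = -5642/3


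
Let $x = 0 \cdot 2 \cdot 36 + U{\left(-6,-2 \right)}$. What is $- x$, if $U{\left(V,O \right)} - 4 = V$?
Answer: $2$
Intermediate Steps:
$U{\left(V,O \right)} = 4 + V$
$x = -2$ ($x = 0 \cdot 2 \cdot 36 + \left(4 - 6\right) = 0 \cdot 36 - 2 = 0 - 2 = -2$)
$- x = \left(-1\right) \left(-2\right) = 2$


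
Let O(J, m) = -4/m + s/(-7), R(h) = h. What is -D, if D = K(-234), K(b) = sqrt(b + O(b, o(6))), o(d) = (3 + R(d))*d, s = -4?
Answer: -2*I*sqrt(231693)/63 ≈ -15.281*I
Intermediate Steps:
o(d) = d*(3 + d) (o(d) = (3 + d)*d = d*(3 + d))
O(J, m) = 4/7 - 4/m (O(J, m) = -4/m - 4/(-7) = -4/m - 4*(-1/7) = -4/m + 4/7 = 4/7 - 4/m)
K(b) = sqrt(94/189 + b) (K(b) = sqrt(b + (4/7 - 4*1/(6*(3 + 6)))) = sqrt(b + (4/7 - 4/(6*9))) = sqrt(b + (4/7 - 4/54)) = sqrt(b + (4/7 - 4*1/54)) = sqrt(b + (4/7 - 2/27)) = sqrt(b + 94/189) = sqrt(94/189 + b))
D = 2*I*sqrt(231693)/63 (D = sqrt(1974 + 3969*(-234))/63 = sqrt(1974 - 928746)/63 = sqrt(-926772)/63 = (2*I*sqrt(231693))/63 = 2*I*sqrt(231693)/63 ≈ 15.281*I)
-D = -2*I*sqrt(231693)/63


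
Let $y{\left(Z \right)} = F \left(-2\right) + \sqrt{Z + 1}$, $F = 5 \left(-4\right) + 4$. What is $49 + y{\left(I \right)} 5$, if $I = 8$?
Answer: $224$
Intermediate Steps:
$F = -16$ ($F = -20 + 4 = -16$)
$y{\left(Z \right)} = 32 + \sqrt{1 + Z}$ ($y{\left(Z \right)} = \left(-16\right) \left(-2\right) + \sqrt{Z + 1} = 32 + \sqrt{1 + Z}$)
$49 + y{\left(I \right)} 5 = 49 + \left(32 + \sqrt{1 + 8}\right) 5 = 49 + \left(32 + \sqrt{9}\right) 5 = 49 + \left(32 + 3\right) 5 = 49 + 35 \cdot 5 = 49 + 175 = 224$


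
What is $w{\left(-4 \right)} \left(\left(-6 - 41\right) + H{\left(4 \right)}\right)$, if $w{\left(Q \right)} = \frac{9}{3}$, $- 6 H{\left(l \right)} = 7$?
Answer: $- \frac{289}{2} \approx -144.5$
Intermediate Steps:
$H{\left(l \right)} = - \frac{7}{6}$ ($H{\left(l \right)} = \left(- \frac{1}{6}\right) 7 = - \frac{7}{6}$)
$w{\left(Q \right)} = 3$ ($w{\left(Q \right)} = 9 \cdot \frac{1}{3} = 3$)
$w{\left(-4 \right)} \left(\left(-6 - 41\right) + H{\left(4 \right)}\right) = 3 \left(\left(-6 - 41\right) - \frac{7}{6}\right) = 3 \left(-47 - \frac{7}{6}\right) = 3 \left(- \frac{289}{6}\right) = - \frac{289}{2}$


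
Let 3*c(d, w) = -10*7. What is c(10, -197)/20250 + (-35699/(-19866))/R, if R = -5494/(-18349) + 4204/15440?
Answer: 284347258003183/90495776292075 ≈ 3.1421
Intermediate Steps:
R = 40491639/70827140 (R = -5494*(-1/18349) + 4204*(1/15440) = 5494/18349 + 1051/3860 = 40491639/70827140 ≈ 0.57170)
c(d, w) = -70/3 (c(d, w) = (-10*7)/3 = (⅓)*(-70) = -70/3)
c(10, -197)/20250 + (-35699/(-19866))/R = -70/3/20250 + (-35699/(-19866))/(40491639/70827140) = -70/3*1/20250 - 35699*(-1/19866)*(70827140/40491639) = -7/6075 + (35699/19866)*(70827140/40491639) = -7/6075 + 1264229035430/402203450187 = 284347258003183/90495776292075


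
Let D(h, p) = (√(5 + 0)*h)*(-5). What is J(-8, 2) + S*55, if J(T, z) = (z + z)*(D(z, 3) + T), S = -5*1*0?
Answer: -32 - 40*√5 ≈ -121.44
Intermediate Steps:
D(h, p) = -5*h*√5 (D(h, p) = (√5*h)*(-5) = (h*√5)*(-5) = -5*h*√5)
S = 0 (S = -5*0 = 0)
J(T, z) = 2*z*(T - 5*z*√5) (J(T, z) = (z + z)*(-5*z*√5 + T) = (2*z)*(T - 5*z*√5) = 2*z*(T - 5*z*√5))
J(-8, 2) + S*55 = 2*2*(-8 - 5*2*√5) + 0*55 = 2*2*(-8 - 10*√5) + 0 = (-32 - 40*√5) + 0 = -32 - 40*√5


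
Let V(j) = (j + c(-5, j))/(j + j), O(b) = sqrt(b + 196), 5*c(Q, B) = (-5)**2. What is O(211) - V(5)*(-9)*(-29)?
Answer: -261 + sqrt(407) ≈ -240.83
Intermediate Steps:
c(Q, B) = 5 (c(Q, B) = (1/5)*(-5)**2 = (1/5)*25 = 5)
O(b) = sqrt(196 + b)
V(j) = (5 + j)/(2*j) (V(j) = (j + 5)/(j + j) = (5 + j)/((2*j)) = (5 + j)*(1/(2*j)) = (5 + j)/(2*j))
O(211) - V(5)*(-9)*(-29) = sqrt(196 + 211) - ((1/2)*(5 + 5)/5)*(-9)*(-29) = sqrt(407) - ((1/2)*(1/5)*10)*(-9)*(-29) = sqrt(407) - 1*(-9)*(-29) = sqrt(407) - (-9)*(-29) = sqrt(407) - 1*261 = sqrt(407) - 261 = -261 + sqrt(407)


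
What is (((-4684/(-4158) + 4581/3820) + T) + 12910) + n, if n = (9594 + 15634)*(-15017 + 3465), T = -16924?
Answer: -2314535428738261/7941780 ≈ -2.9144e+8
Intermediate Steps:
n = -291433856 (n = 25228*(-11552) = -291433856)
(((-4684/(-4158) + 4581/3820) + T) + 12910) + n = (((-4684/(-4158) + 4581/3820) - 16924) + 12910) - 291433856 = (((-4684*(-1/4158) + 4581*(1/3820)) - 16924) + 12910) - 291433856 = (((2342/2079 + 4581/3820) - 16924) + 12910) - 291433856 = ((18470339/7941780 - 16924) + 12910) - 291433856 = (-134388214381/7941780 + 12910) - 291433856 = -31859834581/7941780 - 291433856 = -2314535428738261/7941780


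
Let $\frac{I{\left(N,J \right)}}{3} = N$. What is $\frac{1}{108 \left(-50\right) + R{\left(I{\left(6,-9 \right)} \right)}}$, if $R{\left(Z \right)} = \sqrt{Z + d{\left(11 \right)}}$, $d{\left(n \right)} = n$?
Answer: $- \frac{5400}{29159971} - \frac{\sqrt{29}}{29159971} \approx -0.00018537$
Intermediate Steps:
$I{\left(N,J \right)} = 3 N$
$R{\left(Z \right)} = \sqrt{11 + Z}$ ($R{\left(Z \right)} = \sqrt{Z + 11} = \sqrt{11 + Z}$)
$\frac{1}{108 \left(-50\right) + R{\left(I{\left(6,-9 \right)} \right)}} = \frac{1}{108 \left(-50\right) + \sqrt{11 + 3 \cdot 6}} = \frac{1}{-5400 + \sqrt{11 + 18}} = \frac{1}{-5400 + \sqrt{29}}$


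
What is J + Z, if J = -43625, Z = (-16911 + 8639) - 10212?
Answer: -62109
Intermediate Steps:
Z = -18484 (Z = -8272 - 10212 = -18484)
J + Z = -43625 - 18484 = -62109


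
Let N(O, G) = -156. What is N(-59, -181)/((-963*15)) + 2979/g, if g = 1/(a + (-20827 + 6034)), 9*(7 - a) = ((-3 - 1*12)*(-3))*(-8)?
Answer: -211514928158/4815 ≈ -4.3928e+7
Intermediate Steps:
a = 47 (a = 7 - (-3 - 1*12)*(-3)*(-8)/9 = 7 - (-3 - 12)*(-3)*(-8)/9 = 7 - (-15*(-3))*(-8)/9 = 7 - 5*(-8) = 7 - ⅑*(-360) = 7 + 40 = 47)
g = -1/14746 (g = 1/(47 + (-20827 + 6034)) = 1/(47 - 14793) = 1/(-14746) = -1/14746 ≈ -6.7815e-5)
N(-59, -181)/((-963*15)) + 2979/g = -156/((-963*15)) + 2979/(-1/14746) = -156/(-14445) + 2979*(-14746) = -156*(-1/14445) - 43928334 = 52/4815 - 43928334 = -211514928158/4815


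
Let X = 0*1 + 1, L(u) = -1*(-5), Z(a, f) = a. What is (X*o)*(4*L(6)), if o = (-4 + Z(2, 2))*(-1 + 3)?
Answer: -80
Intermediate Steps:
L(u) = 5
o = -4 (o = (-4 + 2)*(-1 + 3) = -2*2 = -4)
X = 1 (X = 0 + 1 = 1)
(X*o)*(4*L(6)) = (1*(-4))*(4*5) = -4*20 = -80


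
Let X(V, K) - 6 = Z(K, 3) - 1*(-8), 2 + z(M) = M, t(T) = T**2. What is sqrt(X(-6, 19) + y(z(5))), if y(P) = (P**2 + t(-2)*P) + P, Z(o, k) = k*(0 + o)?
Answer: sqrt(95) ≈ 9.7468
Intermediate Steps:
Z(o, k) = k*o
z(M) = -2 + M
X(V, K) = 14 + 3*K (X(V, K) = 6 + (3*K - 1*(-8)) = 6 + (3*K + 8) = 6 + (8 + 3*K) = 14 + 3*K)
y(P) = P**2 + 5*P (y(P) = (P**2 + (-2)**2*P) + P = (P**2 + 4*P) + P = P**2 + 5*P)
sqrt(X(-6, 19) + y(z(5))) = sqrt((14 + 3*19) + (-2 + 5)*(5 + (-2 + 5))) = sqrt((14 + 57) + 3*(5 + 3)) = sqrt(71 + 3*8) = sqrt(71 + 24) = sqrt(95)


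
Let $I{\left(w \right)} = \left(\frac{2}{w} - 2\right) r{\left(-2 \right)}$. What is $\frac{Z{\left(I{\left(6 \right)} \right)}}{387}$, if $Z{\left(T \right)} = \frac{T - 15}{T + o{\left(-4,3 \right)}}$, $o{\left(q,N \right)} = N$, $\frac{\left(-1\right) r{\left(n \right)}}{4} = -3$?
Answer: $\frac{35}{6579} \approx 0.00532$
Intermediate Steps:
$r{\left(n \right)} = 12$ ($r{\left(n \right)} = \left(-4\right) \left(-3\right) = 12$)
$I{\left(w \right)} = -24 + \frac{24}{w}$ ($I{\left(w \right)} = \left(\frac{2}{w} - 2\right) 12 = \left(-2 + \frac{2}{w}\right) 12 = -24 + \frac{24}{w}$)
$Z{\left(T \right)} = \frac{-15 + T}{3 + T}$ ($Z{\left(T \right)} = \frac{T - 15}{T + 3} = \frac{-15 + T}{3 + T}$)
$\frac{Z{\left(I{\left(6 \right)} \right)}}{387} = \frac{\frac{1}{3 - \left(24 - \frac{24}{6}\right)} \left(-15 - \left(24 - \frac{24}{6}\right)\right)}{387} = \frac{-15 + \left(-24 + 24 \cdot \frac{1}{6}\right)}{3 + \left(-24 + 24 \cdot \frac{1}{6}\right)} \frac{1}{387} = \frac{-15 + \left(-24 + 4\right)}{3 + \left(-24 + 4\right)} \frac{1}{387} = \frac{-15 - 20}{3 - 20} \cdot \frac{1}{387} = \frac{1}{-17} \left(-35\right) \frac{1}{387} = \left(- \frac{1}{17}\right) \left(-35\right) \frac{1}{387} = \frac{35}{17} \cdot \frac{1}{387} = \frac{35}{6579}$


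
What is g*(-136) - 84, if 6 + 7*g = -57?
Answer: 1140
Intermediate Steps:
g = -9 (g = -6/7 + (1/7)*(-57) = -6/7 - 57/7 = -9)
g*(-136) - 84 = -9*(-136) - 84 = 1224 - 84 = 1140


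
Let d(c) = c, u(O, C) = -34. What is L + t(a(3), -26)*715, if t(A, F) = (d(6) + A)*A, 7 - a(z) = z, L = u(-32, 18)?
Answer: 28566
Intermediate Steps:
L = -34
a(z) = 7 - z
t(A, F) = A*(6 + A) (t(A, F) = (6 + A)*A = A*(6 + A))
L + t(a(3), -26)*715 = -34 + ((7 - 1*3)*(6 + (7 - 1*3)))*715 = -34 + ((7 - 3)*(6 + (7 - 3)))*715 = -34 + (4*(6 + 4))*715 = -34 + (4*10)*715 = -34 + 40*715 = -34 + 28600 = 28566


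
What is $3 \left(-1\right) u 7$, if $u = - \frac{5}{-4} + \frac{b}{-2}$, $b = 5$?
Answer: $\frac{105}{4} \approx 26.25$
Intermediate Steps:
$u = - \frac{5}{4}$ ($u = - \frac{5}{-4} + \frac{5}{-2} = \left(-5\right) \left(- \frac{1}{4}\right) + 5 \left(- \frac{1}{2}\right) = \frac{5}{4} - \frac{5}{2} = - \frac{5}{4} \approx -1.25$)
$3 \left(-1\right) u 7 = 3 \left(-1\right) \left(- \frac{5}{4}\right) 7 = \left(-3\right) \left(- \frac{5}{4}\right) 7 = \frac{15}{4} \cdot 7 = \frac{105}{4}$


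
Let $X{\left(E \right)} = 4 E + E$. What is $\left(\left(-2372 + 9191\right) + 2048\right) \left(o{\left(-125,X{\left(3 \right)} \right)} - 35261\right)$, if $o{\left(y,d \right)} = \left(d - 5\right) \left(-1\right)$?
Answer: $-312747957$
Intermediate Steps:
$X{\left(E \right)} = 5 E$
$o{\left(y,d \right)} = 5 - d$ ($o{\left(y,d \right)} = \left(-5 + d\right) \left(-1\right) = 5 - d$)
$\left(\left(-2372 + 9191\right) + 2048\right) \left(o{\left(-125,X{\left(3 \right)} \right)} - 35261\right) = \left(\left(-2372 + 9191\right) + 2048\right) \left(\left(5 - 5 \cdot 3\right) - 35261\right) = \left(6819 + 2048\right) \left(\left(5 - 15\right) - 35261\right) = 8867 \left(\left(5 - 15\right) - 35261\right) = 8867 \left(-10 - 35261\right) = 8867 \left(-35271\right) = -312747957$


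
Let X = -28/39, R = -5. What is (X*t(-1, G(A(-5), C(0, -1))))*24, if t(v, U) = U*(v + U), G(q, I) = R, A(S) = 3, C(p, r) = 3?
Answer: -6720/13 ≈ -516.92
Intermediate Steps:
X = -28/39 (X = -28*1/39 = -28/39 ≈ -0.71795)
G(q, I) = -5
t(v, U) = U*(U + v)
(X*t(-1, G(A(-5), C(0, -1))))*24 = -(-140)*(-5 - 1)/39*24 = -(-140)*(-6)/39*24 = -28/39*30*24 = -280/13*24 = -6720/13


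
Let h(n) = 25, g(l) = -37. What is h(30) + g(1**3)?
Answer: -12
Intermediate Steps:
h(30) + g(1**3) = 25 - 37 = -12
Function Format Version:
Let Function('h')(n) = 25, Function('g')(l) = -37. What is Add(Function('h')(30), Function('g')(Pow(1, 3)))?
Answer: -12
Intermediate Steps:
Add(Function('h')(30), Function('g')(Pow(1, 3))) = Add(25, -37) = -12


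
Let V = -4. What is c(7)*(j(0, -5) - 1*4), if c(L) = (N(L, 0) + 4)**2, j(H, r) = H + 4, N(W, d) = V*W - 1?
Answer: 0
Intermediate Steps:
N(W, d) = -1 - 4*W (N(W, d) = -4*W - 1 = -1 - 4*W)
j(H, r) = 4 + H
c(L) = (3 - 4*L)**2 (c(L) = ((-1 - 4*L) + 4)**2 = (3 - 4*L)**2)
c(7)*(j(0, -5) - 1*4) = (-3 + 4*7)**2*((4 + 0) - 1*4) = (-3 + 28)**2*(4 - 4) = 25**2*0 = 625*0 = 0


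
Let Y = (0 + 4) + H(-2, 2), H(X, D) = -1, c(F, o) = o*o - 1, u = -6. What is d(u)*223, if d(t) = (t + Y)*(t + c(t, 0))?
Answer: 4683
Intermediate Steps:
c(F, o) = -1 + o² (c(F, o) = o² - 1 = -1 + o²)
Y = 3 (Y = (0 + 4) - 1 = 4 - 1 = 3)
d(t) = (-1 + t)*(3 + t) (d(t) = (t + 3)*(t + (-1 + 0²)) = (3 + t)*(t + (-1 + 0)) = (3 + t)*(t - 1) = (3 + t)*(-1 + t) = (-1 + t)*(3 + t))
d(u)*223 = (-3 + (-6)² + 2*(-6))*223 = (-3 + 36 - 12)*223 = 21*223 = 4683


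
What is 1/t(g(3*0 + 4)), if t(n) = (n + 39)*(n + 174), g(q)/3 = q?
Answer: 1/9486 ≈ 0.00010542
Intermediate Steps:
g(q) = 3*q
t(n) = (39 + n)*(174 + n)
1/t(g(3*0 + 4)) = 1/(6786 + (3*(3*0 + 4))**2 + 213*(3*(3*0 + 4))) = 1/(6786 + (3*(0 + 4))**2 + 213*(3*(0 + 4))) = 1/(6786 + (3*4)**2 + 213*(3*4)) = 1/(6786 + 12**2 + 213*12) = 1/(6786 + 144 + 2556) = 1/9486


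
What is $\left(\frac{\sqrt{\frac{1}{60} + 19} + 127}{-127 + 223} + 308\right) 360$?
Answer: $\frac{445425}{4} + \frac{\sqrt{17115}}{8} \approx 1.1137 \cdot 10^{5}$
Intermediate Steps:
$\left(\frac{\sqrt{\frac{1}{60} + 19} + 127}{-127 + 223} + 308\right) 360 = \left(\frac{\sqrt{\frac{1}{60} + 19} + 127}{96} + 308\right) 360 = \left(\left(\sqrt{\frac{1141}{60}} + 127\right) \frac{1}{96} + 308\right) 360 = \left(\left(\frac{\sqrt{17115}}{30} + 127\right) \frac{1}{96} + 308\right) 360 = \left(\left(127 + \frac{\sqrt{17115}}{30}\right) \frac{1}{96} + 308\right) 360 = \left(\left(\frac{127}{96} + \frac{\sqrt{17115}}{2880}\right) + 308\right) 360 = \left(\frac{29695}{96} + \frac{\sqrt{17115}}{2880}\right) 360 = \frac{445425}{4} + \frac{\sqrt{17115}}{8}$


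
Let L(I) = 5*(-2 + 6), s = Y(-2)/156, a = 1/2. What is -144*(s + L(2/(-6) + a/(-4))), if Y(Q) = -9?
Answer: -37332/13 ≈ -2871.7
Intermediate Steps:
a = 1/2 ≈ 0.50000
s = -3/52 (s = -9/156 = -9*1/156 = -3/52 ≈ -0.057692)
L(I) = 20 (L(I) = 5*4 = 20)
-144*(s + L(2/(-6) + a/(-4))) = -144*(-3/52 + 20) = -144*1037/52 = -37332/13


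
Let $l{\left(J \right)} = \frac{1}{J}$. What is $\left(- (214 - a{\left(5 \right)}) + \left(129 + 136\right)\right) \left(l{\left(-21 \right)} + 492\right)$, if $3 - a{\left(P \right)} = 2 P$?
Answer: $\frac{454564}{21} \approx 21646.0$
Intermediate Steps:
$a{\left(P \right)} = 3 - 2 P$
$\left(- (214 - a{\left(5 \right)}) + \left(129 + 136\right)\right) \left(l{\left(-21 \right)} + 492\right) = \left(- (214 - \left(3 - 10\right)) + \left(129 + 136\right)\right) \left(\frac{1}{-21} + 492\right) = \left(- (214 - \left(3 - 10\right)) + 265\right) \left(- \frac{1}{21} + 492\right) = \left(- (214 - -7) + 265\right) \frac{10331}{21} = \left(- (214 + 7) + 265\right) \frac{10331}{21} = \left(\left(-1\right) 221 + 265\right) \frac{10331}{21} = \left(-221 + 265\right) \frac{10331}{21} = 44 \cdot \frac{10331}{21} = \frac{454564}{21}$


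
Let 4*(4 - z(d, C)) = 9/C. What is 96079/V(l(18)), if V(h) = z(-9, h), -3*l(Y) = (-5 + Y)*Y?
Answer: 9992216/419 ≈ 23848.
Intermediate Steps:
l(Y) = -Y*(-5 + Y)/3 (l(Y) = -(-5 + Y)*Y/3 = -Y*(-5 + Y)/3)
z(d, C) = 4 - 9/(4*C)
V(h) = 4 - 9/(4*h)
96079/V(l(18)) = 96079/(4 - 9*1/(6*(5 - 1*18))/4) = 96079/(4 - 9*1/(6*(5 - 18))/4) = 96079/(4 - 9/(4*((⅓)*18*(-13)))) = 96079/(4 - 9/4/(-78)) = 96079/(4 - 9/4*(-1/78)) = 96079/(4 + 3/104) = 96079/(419/104) = 96079*(104/419) = 9992216/419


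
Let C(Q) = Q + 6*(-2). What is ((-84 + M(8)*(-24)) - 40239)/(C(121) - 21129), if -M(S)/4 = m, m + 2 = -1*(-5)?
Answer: 8007/4204 ≈ 1.9046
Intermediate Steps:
m = 3 (m = -2 - 1*(-5) = -2 + 5 = 3)
M(S) = -12 (M(S) = -4*3 = -12)
C(Q) = -12 + Q (C(Q) = Q - 12 = -12 + Q)
((-84 + M(8)*(-24)) - 40239)/(C(121) - 21129) = ((-84 - 12*(-24)) - 40239)/((-12 + 121) - 21129) = ((-84 + 288) - 40239)/(109 - 21129) = (204 - 40239)/(-21020) = -40035*(-1/21020) = 8007/4204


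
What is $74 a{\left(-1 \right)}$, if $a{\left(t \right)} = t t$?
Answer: $74$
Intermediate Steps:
$a{\left(t \right)} = t^{2}$
$74 a{\left(-1 \right)} = 74 \left(-1\right)^{2} = 74 \cdot 1 = 74$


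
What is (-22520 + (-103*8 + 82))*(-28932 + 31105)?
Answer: -50548326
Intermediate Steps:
(-22520 + (-103*8 + 82))*(-28932 + 31105) = (-22520 + (-824 + 82))*2173 = (-22520 - 742)*2173 = -23262*2173 = -50548326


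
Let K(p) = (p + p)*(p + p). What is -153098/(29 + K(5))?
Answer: -153098/129 ≈ -1186.8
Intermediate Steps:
K(p) = 4*p**2 (K(p) = (2*p)*(2*p) = 4*p**2)
-153098/(29 + K(5)) = -153098/(29 + 4*5**2) = -153098/(29 + 4*25) = -153098/(29 + 100) = -153098/129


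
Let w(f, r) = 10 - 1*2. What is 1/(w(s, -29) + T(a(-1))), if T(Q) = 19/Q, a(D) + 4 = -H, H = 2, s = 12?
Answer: 6/29 ≈ 0.20690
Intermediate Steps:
w(f, r) = 8 (w(f, r) = 10 - 2 = 8)
a(D) = -6 (a(D) = -4 - 1*2 = -4 - 2 = -6)
1/(w(s, -29) + T(a(-1))) = 1/(8 + 19/(-6)) = 1/(8 + 19*(-1/6)) = 1/(8 - 19/6) = 1/(29/6) = 6/29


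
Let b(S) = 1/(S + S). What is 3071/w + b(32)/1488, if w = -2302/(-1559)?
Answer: 227970600575/109612032 ≈ 2079.8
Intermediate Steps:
b(S) = 1/(2*S)
w = 2302/1559 (w = -2302*(-1/1559) = 2302/1559 ≈ 1.4766)
3071/w + b(32)/1488 = 3071/(2302/1559) + ((½)/32)/1488 = 3071*(1559/2302) + ((½)*(1/32))*(1/1488) = 4787689/2302 + (1/64)*(1/1488) = 4787689/2302 + 1/95232 = 227970600575/109612032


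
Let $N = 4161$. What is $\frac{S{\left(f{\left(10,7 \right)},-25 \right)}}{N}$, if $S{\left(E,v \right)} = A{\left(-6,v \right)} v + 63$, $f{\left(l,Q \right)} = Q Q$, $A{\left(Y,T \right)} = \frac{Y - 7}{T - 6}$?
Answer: $\frac{1628}{128991} \approx 0.012621$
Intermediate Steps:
$A{\left(Y,T \right)} = \frac{-7 + Y}{-6 + T}$
$f{\left(l,Q \right)} = Q^{2}$
$S{\left(E,v \right)} = 63 - \frac{13 v}{-6 + v}$ ($S{\left(E,v \right)} = \frac{-7 - 6}{-6 + v} v + 63 = \frac{1}{-6 + v} \left(-13\right) v + 63 = - \frac{13}{-6 + v} v + 63 = - \frac{13 v}{-6 + v} + 63 = 63 - \frac{13 v}{-6 + v}$)
$\frac{S{\left(f{\left(10,7 \right)},-25 \right)}}{N} = \frac{2 \frac{1}{-6 - 25} \left(-189 + 25 \left(-25\right)\right)}{4161} = \frac{2 \left(-189 - 625\right)}{-31} \cdot \frac{1}{4161} = 2 \left(- \frac{1}{31}\right) \left(-814\right) \frac{1}{4161} = \frac{1628}{31} \cdot \frac{1}{4161} = \frac{1628}{128991}$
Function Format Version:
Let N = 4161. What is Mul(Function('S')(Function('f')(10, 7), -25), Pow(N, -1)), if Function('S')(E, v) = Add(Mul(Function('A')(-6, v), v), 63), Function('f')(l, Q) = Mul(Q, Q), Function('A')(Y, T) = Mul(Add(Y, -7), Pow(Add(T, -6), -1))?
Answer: Rational(1628, 128991) ≈ 0.012621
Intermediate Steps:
Function('A')(Y, T) = Mul(Pow(Add(-6, T), -1), Add(-7, Y)) (Function('A')(Y, T) = Mul(Add(-7, Y), Pow(Add(-6, T), -1)) = Mul(Pow(Add(-6, T), -1), Add(-7, Y)))
Function('f')(l, Q) = Pow(Q, 2)
Function('S')(E, v) = Add(63, Mul(-13, v, Pow(Add(-6, v), -1))) (Function('S')(E, v) = Add(Mul(Mul(Pow(Add(-6, v), -1), Add(-7, -6)), v), 63) = Add(Mul(Mul(Pow(Add(-6, v), -1), -13), v), 63) = Add(Mul(Mul(-13, Pow(Add(-6, v), -1)), v), 63) = Add(Mul(-13, v, Pow(Add(-6, v), -1)), 63) = Add(63, Mul(-13, v, Pow(Add(-6, v), -1))))
Mul(Function('S')(Function('f')(10, 7), -25), Pow(N, -1)) = Mul(Mul(2, Pow(Add(-6, -25), -1), Add(-189, Mul(25, -25))), Pow(4161, -1)) = Mul(Mul(2, Pow(-31, -1), Add(-189, -625)), Rational(1, 4161)) = Mul(Mul(2, Rational(-1, 31), -814), Rational(1, 4161)) = Mul(Rational(1628, 31), Rational(1, 4161)) = Rational(1628, 128991)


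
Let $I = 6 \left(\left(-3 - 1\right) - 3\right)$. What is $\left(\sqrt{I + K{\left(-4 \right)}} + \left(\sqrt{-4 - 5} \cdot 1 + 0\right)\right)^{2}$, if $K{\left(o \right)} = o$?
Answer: $- \left(3 + \sqrt{46}\right)^{2} \approx -95.694$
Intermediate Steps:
$I = -42$ ($I = 6 \left(-4 - 3\right) = 6 \left(-7\right) = -42$)
$\left(\sqrt{I + K{\left(-4 \right)}} + \left(\sqrt{-4 - 5} \cdot 1 + 0\right)\right)^{2} = \left(\sqrt{-42 - 4} + \left(\sqrt{-4 - 5} \cdot 1 + 0\right)\right)^{2} = \left(\sqrt{-46} + \left(\sqrt{-9} \cdot 1 + 0\right)\right)^{2} = \left(i \sqrt{46} + \left(3 i 1 + 0\right)\right)^{2} = \left(i \sqrt{46} + \left(3 i + 0\right)\right)^{2} = \left(i \sqrt{46} + 3 i\right)^{2} = \left(3 i + i \sqrt{46}\right)^{2}$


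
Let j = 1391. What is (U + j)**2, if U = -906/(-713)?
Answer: 985431450721/508369 ≈ 1.9384e+6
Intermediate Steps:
U = 906/713 (U = -906*(-1/713) = 906/713 ≈ 1.2707)
(U + j)**2 = (906/713 + 1391)**2 = (992689/713)**2 = 985431450721/508369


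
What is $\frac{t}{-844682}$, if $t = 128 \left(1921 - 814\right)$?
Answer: $- \frac{1728}{10301} \approx -0.16775$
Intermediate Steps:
$t = 141696$ ($t = 128 \left(1921 - 814\right) = 128 \cdot 1107 = 141696$)
$\frac{t}{-844682} = \frac{141696}{-844682} = 141696 \left(- \frac{1}{844682}\right) = - \frac{1728}{10301}$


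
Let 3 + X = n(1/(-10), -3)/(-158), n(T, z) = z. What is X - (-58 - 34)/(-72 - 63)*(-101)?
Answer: 1404551/21330 ≈ 65.849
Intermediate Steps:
X = -471/158 (X = -3 - 3/(-158) = -3 - 3*(-1/158) = -3 + 3/158 = -471/158 ≈ -2.9810)
X - (-58 - 34)/(-72 - 63)*(-101) = -471/158 - (-58 - 34)/(-72 - 63)*(-101) = -471/158 - (-92)/(-135)*(-101) = -471/158 - (-92)*(-1)/135*(-101) = -471/158 - 1*92/135*(-101) = -471/158 - 92/135*(-101) = -471/158 + 9292/135 = 1404551/21330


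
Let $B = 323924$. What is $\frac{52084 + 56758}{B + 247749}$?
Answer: $\frac{108842}{571673} \approx 0.19039$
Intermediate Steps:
$\frac{52084 + 56758}{B + 247749} = \frac{52084 + 56758}{323924 + 247749} = \frac{108842}{571673}$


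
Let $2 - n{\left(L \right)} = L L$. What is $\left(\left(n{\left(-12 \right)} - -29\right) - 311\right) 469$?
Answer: $-198856$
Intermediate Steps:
$n{\left(L \right)} = 2 - L^{2}$ ($n{\left(L \right)} = 2 - L L = 2 - L^{2}$)
$\left(\left(n{\left(-12 \right)} - -29\right) - 311\right) 469 = \left(\left(\left(2 - \left(-12\right)^{2}\right) - -29\right) - 311\right) 469 = \left(\left(\left(2 - 144\right) + 29\right) - 311\right) 469 = \left(\left(-142 + 29\right) - 311\right) 469 = \left(-113 - 311\right) 469 = \left(-424\right) 469 = -198856$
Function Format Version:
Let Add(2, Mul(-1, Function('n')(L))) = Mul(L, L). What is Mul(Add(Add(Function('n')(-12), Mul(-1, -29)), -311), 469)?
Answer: -198856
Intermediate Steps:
Function('n')(L) = Add(2, Mul(-1, Pow(L, 2))) (Function('n')(L) = Add(2, Mul(-1, Mul(L, L))) = Add(2, Mul(-1, Pow(L, 2))))
Mul(Add(Add(Function('n')(-12), Mul(-1, -29)), -311), 469) = Mul(Add(Add(Add(2, Mul(-1, Pow(-12, 2))), Mul(-1, -29)), -311), 469) = Mul(Add(Add(Add(2, Mul(-1, 144)), 29), -311), 469) = Mul(Add(Add(Add(2, -144), 29), -311), 469) = Mul(Add(Add(-142, 29), -311), 469) = Mul(Add(-113, -311), 469) = Mul(-424, 469) = -198856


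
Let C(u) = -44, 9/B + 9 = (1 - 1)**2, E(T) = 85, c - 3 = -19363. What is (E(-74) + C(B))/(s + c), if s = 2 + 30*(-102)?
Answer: -41/22418 ≈ -0.0018289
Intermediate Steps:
c = -19360 (c = 3 - 19363 = -19360)
s = -3058 (s = 2 - 3060 = -3058)
B = -1 (B = 9/(-9 + (1 - 1)**2) = 9/(-9 + 0**2) = 9/(-9 + 0) = 9/(-9) = 9*(-1/9) = -1)
(E(-74) + C(B))/(s + c) = (85 - 44)/(-3058 - 19360) = 41/(-22418) = 41*(-1/22418) = -41/22418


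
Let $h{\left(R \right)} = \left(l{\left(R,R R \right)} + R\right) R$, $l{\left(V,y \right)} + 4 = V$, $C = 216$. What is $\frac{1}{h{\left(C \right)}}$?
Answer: $\frac{1}{92448} \approx 1.0817 \cdot 10^{-5}$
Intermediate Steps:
$l{\left(V,y \right)} = -4 + V$
$h{\left(R \right)} = R \left(-4 + 2 R\right)$ ($h{\left(R \right)} = \left(\left(-4 + R\right) + R\right) R = \left(-4 + 2 R\right) R = R \left(-4 + 2 R\right)$)
$\frac{1}{h{\left(C \right)}} = \frac{1}{2 \cdot 216 \left(-2 + 216\right)} = \frac{1}{2 \cdot 216 \cdot 214} = \frac{1}{92448}$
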